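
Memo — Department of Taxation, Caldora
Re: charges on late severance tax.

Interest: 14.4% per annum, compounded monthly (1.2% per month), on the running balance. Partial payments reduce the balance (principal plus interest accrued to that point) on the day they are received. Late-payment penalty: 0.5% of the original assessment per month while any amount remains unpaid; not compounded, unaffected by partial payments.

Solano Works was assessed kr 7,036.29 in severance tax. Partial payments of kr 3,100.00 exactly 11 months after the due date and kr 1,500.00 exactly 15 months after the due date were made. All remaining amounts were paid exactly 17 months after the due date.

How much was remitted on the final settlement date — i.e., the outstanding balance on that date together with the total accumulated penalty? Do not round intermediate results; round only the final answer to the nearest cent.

Balance at month 11: kr 7,036.2900 × (1 + 0.012)^11 = kr 8,022.8629…
After kr 3,100.00 payment: kr 8,022.8629… − kr 3,100.00 = kr 4,922.8629…
Balance at month 15: kr 4,922.8629… × (1 + 0.012)^4 = kr 5,163.4478…
After kr 1,500.00 payment: kr 5,163.4478… − kr 1,500.00 = kr 3,663.4478…
Balance at month 17: kr 3,663.4478… × (1 + 0.012)^2 = kr 3,751.8980…
Penalty: 17 × 0.5% × kr 7,036.29 = kr 598.08…
Final settlement = outstanding balance + penalty = kr 3,751.8980… + kr 598.08… = kr 4,349.98

kr 4,349.98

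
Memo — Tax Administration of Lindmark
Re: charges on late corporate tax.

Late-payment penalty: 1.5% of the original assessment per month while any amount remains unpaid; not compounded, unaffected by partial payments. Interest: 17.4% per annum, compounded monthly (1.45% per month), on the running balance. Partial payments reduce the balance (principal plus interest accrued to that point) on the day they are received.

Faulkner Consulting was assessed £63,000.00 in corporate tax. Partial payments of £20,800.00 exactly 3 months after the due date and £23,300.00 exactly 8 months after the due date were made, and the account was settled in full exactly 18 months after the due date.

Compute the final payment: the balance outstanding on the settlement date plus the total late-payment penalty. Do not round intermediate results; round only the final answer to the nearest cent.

Balance at month 3: £63,000.0000 × (1 + 0.0145)^3 = £65,780.4293…
After £20,800.00 payment: £65,780.4293… − £20,800.00 = £44,980.4293…
Balance at month 8: £44,980.4293… × (1 + 0.0145)^5 = £48,337.4630…
After £23,300.00 payment: £48,337.4630… − £23,300.00 = £25,037.4630…
Balance at month 18: £25,037.4630… × (1 + 0.0145)^10 = £28,914.1770…
Penalty: 18 × 1.5% × £63,000.00 = £17,010.00
Final settlement = outstanding balance + penalty = £28,914.1770… + £17,010.00 = £45,924.18

£45,924.18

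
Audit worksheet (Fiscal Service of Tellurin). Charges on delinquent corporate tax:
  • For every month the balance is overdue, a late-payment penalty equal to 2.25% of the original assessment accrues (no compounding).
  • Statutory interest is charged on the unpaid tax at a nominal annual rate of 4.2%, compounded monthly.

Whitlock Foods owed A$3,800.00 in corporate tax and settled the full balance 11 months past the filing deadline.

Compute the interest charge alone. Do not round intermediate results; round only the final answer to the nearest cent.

A$148.89

Interest (4.2%/yr ÷ 12 = 0.35%/month): A$3,800.00 × ((1 + 0.0035)^11 − 1) = A$148.8873…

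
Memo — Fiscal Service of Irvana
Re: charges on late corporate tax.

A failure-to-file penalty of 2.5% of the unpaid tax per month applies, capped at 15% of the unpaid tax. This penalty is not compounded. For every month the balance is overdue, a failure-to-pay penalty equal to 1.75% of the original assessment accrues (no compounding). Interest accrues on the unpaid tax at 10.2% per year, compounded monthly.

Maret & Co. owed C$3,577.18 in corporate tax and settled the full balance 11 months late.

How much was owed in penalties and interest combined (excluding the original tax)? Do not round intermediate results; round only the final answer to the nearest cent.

C$1,574.23

Failure-to-file: 11 × 2.5% × C$3,577.18 = C$983.72…, capped at 15% × C$3,577.18 = C$536.58…
Failure-to-pay penalty = 1.75% × C$3,577.18 × 11 mo = C$688.61…
Interest (10.2%/yr ÷ 12 = 0.85%/month): C$3,577.18 × ((1 + 0.0085)^11 − 1) = C$349.0499…
Penalties + interest = C$1,225.1842… + C$349.0499… = C$1,574.23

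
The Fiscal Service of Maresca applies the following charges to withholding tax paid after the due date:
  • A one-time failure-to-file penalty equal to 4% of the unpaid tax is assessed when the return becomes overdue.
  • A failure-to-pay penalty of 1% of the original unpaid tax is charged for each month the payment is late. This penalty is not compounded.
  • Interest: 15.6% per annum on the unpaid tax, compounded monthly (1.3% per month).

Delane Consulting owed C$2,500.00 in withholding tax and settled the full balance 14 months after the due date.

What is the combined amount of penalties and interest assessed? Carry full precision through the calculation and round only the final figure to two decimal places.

Failure-to-file penalty: 4% × C$2,500.00 = C$100.00
Failure-to-pay penalty: 14 × 1% × C$2,500.00 = C$350.00
Interest: C$2,500.00 × ((1 + 0.013)^14 − 1) = C$2,500.00 × 0.1982081… = C$495.5201…
Penalties + interest = C$450.0000 + C$495.5201… = C$945.52

C$945.52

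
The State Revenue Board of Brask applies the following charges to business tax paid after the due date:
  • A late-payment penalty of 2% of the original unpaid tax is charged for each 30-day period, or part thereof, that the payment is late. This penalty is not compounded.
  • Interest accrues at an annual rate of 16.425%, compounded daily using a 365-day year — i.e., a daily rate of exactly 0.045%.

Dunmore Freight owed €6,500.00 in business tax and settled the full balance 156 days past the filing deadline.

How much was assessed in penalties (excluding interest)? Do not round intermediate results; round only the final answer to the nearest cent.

Penalty periods: ⌈156/30⌉ = 6; penalty = 6 × 2% × €6,500.00 = €780.00

€780.00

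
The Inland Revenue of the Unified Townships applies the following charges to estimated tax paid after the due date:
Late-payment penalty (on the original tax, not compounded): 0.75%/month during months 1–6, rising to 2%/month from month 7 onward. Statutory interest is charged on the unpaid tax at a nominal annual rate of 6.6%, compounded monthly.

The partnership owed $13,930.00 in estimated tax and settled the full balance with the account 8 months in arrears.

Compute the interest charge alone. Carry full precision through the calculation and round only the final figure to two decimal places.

Interest (6.6%/yr ÷ 12 = 0.55%/month): $13,930.00 × ((1 + 0.0055)^8 − 1) = $624.8494…

$624.85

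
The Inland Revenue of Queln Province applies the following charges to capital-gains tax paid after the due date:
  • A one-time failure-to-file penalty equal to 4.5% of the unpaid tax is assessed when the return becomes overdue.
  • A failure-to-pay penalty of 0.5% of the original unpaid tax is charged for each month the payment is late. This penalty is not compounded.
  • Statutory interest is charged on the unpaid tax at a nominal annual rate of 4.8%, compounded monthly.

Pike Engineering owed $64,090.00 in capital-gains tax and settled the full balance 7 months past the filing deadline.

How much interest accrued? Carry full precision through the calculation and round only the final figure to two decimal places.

$1,816.20

Interest (4.8%/yr ÷ 12 = 0.4%/month): $64,090.00 × ((1 + 0.004)^7 − 1) = $1,816.1984…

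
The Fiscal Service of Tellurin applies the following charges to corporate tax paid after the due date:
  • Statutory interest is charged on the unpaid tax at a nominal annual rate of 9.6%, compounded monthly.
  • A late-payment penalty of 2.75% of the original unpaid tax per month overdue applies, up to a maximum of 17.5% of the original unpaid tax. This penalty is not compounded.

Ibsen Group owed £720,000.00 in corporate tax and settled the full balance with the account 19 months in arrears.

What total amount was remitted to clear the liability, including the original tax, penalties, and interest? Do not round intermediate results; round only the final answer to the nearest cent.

Penalty (uncapped): 19 × 2.75% × £720,000.00 = £376,200.00; cap = 17.5% × £720,000.00 = £126,000.00 → penalty = £126,000.00
Interest (9.6%/yr ÷ 12 = 0.8%/month): £720,000.00 × ((1 + 0.008)^19 − 1) = £117,688.6025…
Total = £720,000.00 + £126,000.0000 + £117,688.6025… = £963,688.60

£963,688.60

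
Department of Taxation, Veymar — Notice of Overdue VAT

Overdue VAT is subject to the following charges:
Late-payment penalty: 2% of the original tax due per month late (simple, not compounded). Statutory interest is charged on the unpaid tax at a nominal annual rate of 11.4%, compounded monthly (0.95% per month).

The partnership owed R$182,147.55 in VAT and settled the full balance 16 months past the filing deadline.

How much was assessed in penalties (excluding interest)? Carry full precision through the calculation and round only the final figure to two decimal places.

Late-payment penalty = 2% × R$182,147.55 × 16 mo = R$58,287.22…

R$58,287.22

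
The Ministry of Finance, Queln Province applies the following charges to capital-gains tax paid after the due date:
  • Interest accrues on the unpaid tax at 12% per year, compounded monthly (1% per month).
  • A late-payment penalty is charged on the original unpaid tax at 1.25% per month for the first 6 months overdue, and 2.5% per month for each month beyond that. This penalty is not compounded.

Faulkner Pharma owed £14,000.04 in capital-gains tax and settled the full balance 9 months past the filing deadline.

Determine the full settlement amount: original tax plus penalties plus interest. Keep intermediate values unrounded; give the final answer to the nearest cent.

£17,411.64

Penalty, months 1–6: 6 × 1.25% × £14,000.04 = £1,050.00…
Penalty, months 7–9: 3 × 2.5% × £14,000.04 = £1,050.00…
Interest: £14,000.04 × ((1 + 0.01)^9 − 1) = £14,000.04 × 0.0936853… = £1,311.5976…
Total = £14,000.04 + £2,100.0060 + £1,311.5976… = £17,411.64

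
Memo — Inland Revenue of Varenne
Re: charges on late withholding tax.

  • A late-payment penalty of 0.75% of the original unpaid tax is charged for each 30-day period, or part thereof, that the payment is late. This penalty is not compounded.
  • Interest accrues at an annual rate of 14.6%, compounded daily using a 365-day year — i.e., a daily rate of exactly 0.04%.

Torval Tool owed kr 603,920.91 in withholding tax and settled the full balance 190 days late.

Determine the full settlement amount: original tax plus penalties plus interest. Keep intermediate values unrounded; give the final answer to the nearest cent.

kr 683,304.01

Penalty periods: ⌈190/30⌉ = 7; penalty = 7 × 0.75% × kr 603,920.91 = kr 31,705.85…
Interest: kr 603,920.91 × ((1 + 0.0004)^190 − 1) = kr 603,920.91 × 0.07894618… = kr 47,677.2479…
Total = kr 603,920.91 + kr 31,705.8478… + kr 47,677.2479… = kr 683,304.01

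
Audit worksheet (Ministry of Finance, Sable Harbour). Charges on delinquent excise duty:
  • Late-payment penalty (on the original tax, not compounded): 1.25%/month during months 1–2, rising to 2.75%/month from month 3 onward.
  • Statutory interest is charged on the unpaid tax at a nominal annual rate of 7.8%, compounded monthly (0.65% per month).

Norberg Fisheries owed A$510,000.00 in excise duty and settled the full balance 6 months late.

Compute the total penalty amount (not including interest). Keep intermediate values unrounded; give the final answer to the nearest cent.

Penalty, months 1–2: 2 × 1.25% × A$510,000.00 = A$12,750.00
Penalty, months 3–6: 4 × 2.75% × A$510,000.00 = A$56,100.00
Total penalty = A$12,750.00 + A$56,100.00 = A$68,850.00

A$68,850.00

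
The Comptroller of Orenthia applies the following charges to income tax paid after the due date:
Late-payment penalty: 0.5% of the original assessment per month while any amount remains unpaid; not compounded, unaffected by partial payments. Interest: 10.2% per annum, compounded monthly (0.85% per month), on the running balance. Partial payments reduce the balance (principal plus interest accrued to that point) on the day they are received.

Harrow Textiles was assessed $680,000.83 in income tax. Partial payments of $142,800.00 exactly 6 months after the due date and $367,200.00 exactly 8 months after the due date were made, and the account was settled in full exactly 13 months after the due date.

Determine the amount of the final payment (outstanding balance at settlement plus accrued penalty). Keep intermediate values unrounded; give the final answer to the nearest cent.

Balance at month 6: $680,000.8300 × (1 + 0.0085)^6 = $715,426.2288…
After $142,800.00 payment: $715,426.2288… − $142,800.00 = $572,626.2288…
Balance at month 8: $572,626.2288… × (1 + 0.0085)^2 = $582,402.2469…
After $367,200.00 payment: $582,402.2469… − $367,200.00 = $215,202.2469…
Balance at month 13: $215,202.2469… × (1 + 0.0085)^5 = $224,505.1533…
Penalty: 13 × 0.5% × $680,000.83 = $44,200.05…
Final settlement = outstanding balance + penalty = $224,505.1533… + $44,200.05… = $268,705.21

$268,705.21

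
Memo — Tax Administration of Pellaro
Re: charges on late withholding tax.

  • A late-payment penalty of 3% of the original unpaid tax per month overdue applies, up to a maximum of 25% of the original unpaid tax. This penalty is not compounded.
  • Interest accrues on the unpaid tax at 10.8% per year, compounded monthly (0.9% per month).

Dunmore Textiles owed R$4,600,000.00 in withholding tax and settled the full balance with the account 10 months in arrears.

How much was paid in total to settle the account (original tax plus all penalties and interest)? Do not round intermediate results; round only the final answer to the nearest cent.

Penalty (uncapped): 10 × 3% × R$4,600,000.00 = R$1,380,000.00; cap = 25% × R$4,600,000.00 = R$1,150,000.00 → penalty = R$1,150,000.00
Interest: R$4,600,000.00 × ((1 + 0.009)^10 − 1) = R$4,600,000.00 × 0.0937339… = R$431,175.8149…
Total = R$4,600,000.00 + R$1,150,000.0000 + R$431,175.8149… = R$6,181,175.81

R$6,181,175.81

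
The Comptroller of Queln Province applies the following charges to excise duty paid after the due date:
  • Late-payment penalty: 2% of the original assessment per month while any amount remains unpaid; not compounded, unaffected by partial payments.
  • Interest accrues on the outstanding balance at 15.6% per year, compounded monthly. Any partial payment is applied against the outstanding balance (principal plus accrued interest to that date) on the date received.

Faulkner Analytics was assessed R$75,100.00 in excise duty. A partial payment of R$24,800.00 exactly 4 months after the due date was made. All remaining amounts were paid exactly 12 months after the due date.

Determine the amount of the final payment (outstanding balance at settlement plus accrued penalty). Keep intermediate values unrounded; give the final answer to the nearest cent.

R$78,214.99

Monthly rate = 15.6% ÷ 12 = 1.3%
Balance at month 4: R$75,100.0000 × (1 + 0.013)^4 = R$79,082.0135…
After R$24,800.00 payment: R$79,082.0135… − R$24,800.00 = R$54,282.0135…
Balance at month 12: R$54,282.0135… × (1 + 0.013)^8 = R$60,190.9935…
Penalty: 12 × 2% × R$75,100.00 = R$18,024.00
Final settlement = outstanding balance + penalty = R$60,190.9935… + R$18,024.00 = R$78,214.99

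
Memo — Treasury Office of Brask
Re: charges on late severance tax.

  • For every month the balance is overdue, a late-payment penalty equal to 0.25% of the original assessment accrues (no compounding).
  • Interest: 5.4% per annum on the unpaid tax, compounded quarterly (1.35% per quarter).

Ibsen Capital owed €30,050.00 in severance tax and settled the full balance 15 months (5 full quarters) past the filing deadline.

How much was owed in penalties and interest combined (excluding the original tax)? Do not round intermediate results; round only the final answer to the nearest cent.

Late-payment penalty = 0.25% × €30,050.00 × 15 mo = €1,126.88…
Interest: €30,050.00 × ((1 + 0.0135)^5 − 1) = €30,050.00 × 0.0693473… = €2,083.8855…
Penalties + interest = €1,126.8750 + €2,083.8855… = €3,210.76

€3,210.76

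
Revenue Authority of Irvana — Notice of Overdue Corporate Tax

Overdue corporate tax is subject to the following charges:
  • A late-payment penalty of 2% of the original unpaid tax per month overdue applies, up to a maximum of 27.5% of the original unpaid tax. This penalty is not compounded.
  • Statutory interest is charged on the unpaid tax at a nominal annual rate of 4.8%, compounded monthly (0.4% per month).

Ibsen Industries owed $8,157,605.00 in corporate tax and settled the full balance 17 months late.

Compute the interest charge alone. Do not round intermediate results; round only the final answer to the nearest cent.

$572,828.13

Interest: $8,157,605.00 × ((1 + 0.004)^17 − 1) = $8,157,605.00 × 0.0702201… = $572,828.1298…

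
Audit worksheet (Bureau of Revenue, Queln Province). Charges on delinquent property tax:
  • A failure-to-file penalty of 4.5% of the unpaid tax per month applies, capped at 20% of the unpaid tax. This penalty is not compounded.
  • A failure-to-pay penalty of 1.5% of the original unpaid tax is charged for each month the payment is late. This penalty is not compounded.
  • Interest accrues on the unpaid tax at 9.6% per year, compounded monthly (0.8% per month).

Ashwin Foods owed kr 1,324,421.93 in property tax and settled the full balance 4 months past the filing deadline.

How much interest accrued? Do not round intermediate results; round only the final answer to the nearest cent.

Interest: kr 1,324,421.93 × ((1 + 0.008)^4 − 1) = kr 1,324,421.93 × 0.0323861… = kr 42,892.7976…

kr 42,892.80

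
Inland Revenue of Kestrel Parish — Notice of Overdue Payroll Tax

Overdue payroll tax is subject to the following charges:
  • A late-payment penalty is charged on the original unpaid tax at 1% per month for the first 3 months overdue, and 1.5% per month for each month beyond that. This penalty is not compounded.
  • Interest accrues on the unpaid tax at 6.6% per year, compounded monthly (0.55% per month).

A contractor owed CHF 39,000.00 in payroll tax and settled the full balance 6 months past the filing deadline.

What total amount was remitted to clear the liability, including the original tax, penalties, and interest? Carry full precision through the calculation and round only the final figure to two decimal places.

CHF 43,229.83

Penalty, months 1–3: 3 × 1% × CHF 39,000.00 = CHF 1,170.00
Penalty, months 4–6: 3 × 1.5% × CHF 39,000.00 = CHF 1,755.00
Interest: CHF 39,000.00 × ((1 + 0.0055)^6 − 1) = CHF 39,000.00 × 0.0334571… = CHF 1,304.8266…
Total = CHF 39,000.00 + CHF 2,925.0000 + CHF 1,304.8266… = CHF 43,229.83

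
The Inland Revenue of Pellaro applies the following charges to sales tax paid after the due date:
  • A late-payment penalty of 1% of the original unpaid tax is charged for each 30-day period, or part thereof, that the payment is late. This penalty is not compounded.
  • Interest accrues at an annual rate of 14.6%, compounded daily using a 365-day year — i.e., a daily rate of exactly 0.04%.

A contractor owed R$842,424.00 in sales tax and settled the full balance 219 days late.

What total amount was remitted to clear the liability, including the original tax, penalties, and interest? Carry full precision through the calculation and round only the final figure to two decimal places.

R$986,926.92

Penalty periods: ⌈219/30⌉ = 8; penalty = 8 × 1% × R$842,424.00 = R$67,393.92
Interest: R$842,424.00 × ((1 + 0.0004)^219 − 1) = R$842,424.00 × 0.09153230… = R$77,109.0024…
Total = R$842,424.00 + R$67,393.9200 + R$77,109.0024… = R$986,926.92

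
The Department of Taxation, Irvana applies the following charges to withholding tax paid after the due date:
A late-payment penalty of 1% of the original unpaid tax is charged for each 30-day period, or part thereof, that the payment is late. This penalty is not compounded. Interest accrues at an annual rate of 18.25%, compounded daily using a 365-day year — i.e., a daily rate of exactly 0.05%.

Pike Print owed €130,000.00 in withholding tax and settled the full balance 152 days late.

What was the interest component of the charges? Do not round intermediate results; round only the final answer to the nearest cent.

€10,262.47

Interest: €130,000.00 × ((1 + 0.0005)^152 − 1) = €130,000.00 × 0.07894208… = €10,262.4705…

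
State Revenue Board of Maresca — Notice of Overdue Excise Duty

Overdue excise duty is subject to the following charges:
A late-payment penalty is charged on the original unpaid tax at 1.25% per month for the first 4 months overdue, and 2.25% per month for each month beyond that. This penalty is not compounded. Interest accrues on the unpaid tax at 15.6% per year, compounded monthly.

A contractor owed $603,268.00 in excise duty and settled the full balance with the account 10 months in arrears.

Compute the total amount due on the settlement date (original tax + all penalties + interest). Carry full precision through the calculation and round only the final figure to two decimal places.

Penalty, months 1–4: 4 × 1.25% × $603,268.00 = $30,163.40
Penalty, months 5–10: 6 × 2.25% × $603,268.00 = $81,441.18
Interest (15.6%/yr ÷ 12 = 1.3%/month): $603,268.00 × ((1 + 0.013)^10 − 1) = $83,175.4141…
Total = $603,268.00 + $111,604.5800 + $83,175.4141… = $798,047.99

$798,047.99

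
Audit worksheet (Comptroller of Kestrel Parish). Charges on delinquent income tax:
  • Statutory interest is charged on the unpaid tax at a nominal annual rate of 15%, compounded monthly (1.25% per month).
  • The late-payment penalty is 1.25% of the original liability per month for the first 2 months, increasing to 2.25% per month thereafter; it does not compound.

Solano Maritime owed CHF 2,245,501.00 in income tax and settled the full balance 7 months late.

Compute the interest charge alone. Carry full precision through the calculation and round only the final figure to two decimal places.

CHF 204,004.82

Interest: CHF 2,245,501.00 × ((1 + 0.0125)^7 − 1) = CHF 2,245,501.00 × 0.0908505… = CHF 204,004.8219…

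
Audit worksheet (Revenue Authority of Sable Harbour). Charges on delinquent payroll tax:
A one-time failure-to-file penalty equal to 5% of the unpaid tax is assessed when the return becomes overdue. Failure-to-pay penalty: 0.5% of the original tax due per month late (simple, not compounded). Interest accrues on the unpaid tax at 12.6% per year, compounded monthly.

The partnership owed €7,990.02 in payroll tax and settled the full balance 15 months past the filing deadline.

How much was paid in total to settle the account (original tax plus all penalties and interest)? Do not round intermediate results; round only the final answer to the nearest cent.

Failure-to-file penalty: 5% × €7,990.02 = €399.50…
Failure-to-pay penalty = 0.5% × €7,990.02 × 15 mo = €599.25…
Interest (12.6%/yr ÷ 12 = 1.05%/month): €7,990.02 × ((1 + 0.0105)^15 − 1) = €1,355.2668…
Total = €7,990.02 + €998.7525 + €1,355.2668… = €10,344.04

€10,344.04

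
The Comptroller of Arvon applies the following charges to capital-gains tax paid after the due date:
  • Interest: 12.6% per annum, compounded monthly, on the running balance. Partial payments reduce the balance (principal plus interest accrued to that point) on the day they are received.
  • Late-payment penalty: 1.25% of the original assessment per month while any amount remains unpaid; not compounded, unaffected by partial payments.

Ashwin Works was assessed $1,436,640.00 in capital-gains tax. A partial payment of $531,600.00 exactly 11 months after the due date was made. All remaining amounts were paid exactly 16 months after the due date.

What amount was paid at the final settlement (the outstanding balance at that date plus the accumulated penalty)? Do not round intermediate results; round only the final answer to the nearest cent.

Monthly rate = 12.6% ÷ 12 = 1.05%
Balance at month 11: $1,436,640.0000 × (1 + 0.0105)^11 = $1,611,563.6039…
After $531,600.00 payment: $1,611,563.6039… − $531,600.00 = $1,079,963.6039…
Balance at month 16: $1,079,963.6039… × (1 + 0.0105)^5 = $1,137,864.9207…
Penalty: 16 × 1.25% × $1,436,640.00 = $287,328.00
Final settlement = outstanding balance + penalty = $1,137,864.9207… + $287,328.00 = $1,425,192.92

$1,425,192.92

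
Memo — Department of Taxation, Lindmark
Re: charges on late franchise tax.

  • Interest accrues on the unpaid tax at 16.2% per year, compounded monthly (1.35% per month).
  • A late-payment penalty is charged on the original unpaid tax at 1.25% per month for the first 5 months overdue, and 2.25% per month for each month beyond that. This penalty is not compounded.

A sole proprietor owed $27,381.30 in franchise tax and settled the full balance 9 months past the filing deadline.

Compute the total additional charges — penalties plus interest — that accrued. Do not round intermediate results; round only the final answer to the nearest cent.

Penalty, months 1–5: 5 × 1.25% × $27,381.30 = $1,711.33…
Penalty, months 6–9: 4 × 2.25% × $27,381.30 = $2,464.32…
Interest: $27,381.30 × ((1 + 0.0135)^9 − 1) = $27,381.30 × 0.1282719… = $3,512.2517…
Penalties + interest = $4,175.6483… + $3,512.2517… = $7,687.90

$7,687.90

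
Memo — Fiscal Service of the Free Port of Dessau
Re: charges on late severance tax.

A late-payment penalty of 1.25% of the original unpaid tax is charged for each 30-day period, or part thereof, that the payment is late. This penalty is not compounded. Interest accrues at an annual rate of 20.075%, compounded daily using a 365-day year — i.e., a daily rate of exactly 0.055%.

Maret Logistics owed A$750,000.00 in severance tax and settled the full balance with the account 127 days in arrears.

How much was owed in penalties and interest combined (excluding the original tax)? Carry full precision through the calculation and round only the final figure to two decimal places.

Penalty periods: ⌈127/30⌉ = 5; penalty = 5 × 1.25% × A$750,000.00 = A$46,875.00
Interest: A$750,000.00 × ((1 + 0.00055)^127 − 1) = A$750,000.00 × 0.07232673… = A$54,245.0448…
Penalties + interest = A$46,875.0000 + A$54,245.0448… = A$101,120.04

A$101,120.04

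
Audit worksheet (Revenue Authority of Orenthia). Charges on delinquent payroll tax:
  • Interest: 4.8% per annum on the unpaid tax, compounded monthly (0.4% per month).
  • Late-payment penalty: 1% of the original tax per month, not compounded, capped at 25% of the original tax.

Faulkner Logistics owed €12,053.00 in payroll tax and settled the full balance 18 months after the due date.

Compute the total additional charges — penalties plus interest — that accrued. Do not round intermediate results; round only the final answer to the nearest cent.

Penalty: 18 × 1% × €12,053.00 = €2,169.54 (below the 25% cap of €3,013.25)
Interest: €12,053.00 × ((1 + 0.004)^18 − 1) = €12,053.00 × 0.0745010… = €897.9607…
Penalties + interest = €2,169.5400 + €897.9607… = €3,067.50

€3,067.50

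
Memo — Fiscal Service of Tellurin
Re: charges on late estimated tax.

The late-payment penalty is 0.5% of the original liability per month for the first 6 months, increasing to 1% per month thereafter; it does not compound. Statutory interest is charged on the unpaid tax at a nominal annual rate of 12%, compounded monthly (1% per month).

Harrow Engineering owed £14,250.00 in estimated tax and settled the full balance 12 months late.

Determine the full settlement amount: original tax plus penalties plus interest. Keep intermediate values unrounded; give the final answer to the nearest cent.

Penalty, months 1–6: 6 × 0.5% × £14,250.00 = £427.50
Penalty, months 7–12: 6 × 1% × £14,250.00 = £855.00
Interest: £14,250.00 × ((1 + 0.01)^12 − 1) = £14,250.00 × 0.1268250… = £1,807.2567…
Total = £14,250.00 + £1,282.5000 + £1,807.2567… = £17,339.76

£17,339.76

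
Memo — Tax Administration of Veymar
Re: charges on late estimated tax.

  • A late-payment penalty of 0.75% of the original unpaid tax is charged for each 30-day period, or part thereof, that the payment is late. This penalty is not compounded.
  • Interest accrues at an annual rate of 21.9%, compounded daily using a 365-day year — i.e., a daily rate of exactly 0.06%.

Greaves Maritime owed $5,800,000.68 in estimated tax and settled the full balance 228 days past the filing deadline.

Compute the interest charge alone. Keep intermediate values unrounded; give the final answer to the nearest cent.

Interest: $5,800,000.68 × ((1 + 0.0006)^228 − 1) = $5,800,000.68 × 0.14655177… = $850,000.3610…

$850,000.36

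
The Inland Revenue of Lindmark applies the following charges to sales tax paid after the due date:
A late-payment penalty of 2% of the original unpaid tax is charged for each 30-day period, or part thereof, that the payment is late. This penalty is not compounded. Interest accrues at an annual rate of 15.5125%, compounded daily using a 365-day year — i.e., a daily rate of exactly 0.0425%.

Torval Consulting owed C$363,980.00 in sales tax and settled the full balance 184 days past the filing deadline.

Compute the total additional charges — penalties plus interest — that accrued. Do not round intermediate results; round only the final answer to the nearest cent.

C$80,556.40

Penalty periods: ⌈184/30⌉ = 7; penalty = 7 × 2% × C$363,980.00 = C$50,957.20
Interest: C$363,980.00 × ((1 + 0.000425)^184 − 1) = C$363,980.00 × 0.08132094… = C$29,599.1961…
Penalties + interest = C$50,957.2000 + C$29,599.1961… = C$80,556.40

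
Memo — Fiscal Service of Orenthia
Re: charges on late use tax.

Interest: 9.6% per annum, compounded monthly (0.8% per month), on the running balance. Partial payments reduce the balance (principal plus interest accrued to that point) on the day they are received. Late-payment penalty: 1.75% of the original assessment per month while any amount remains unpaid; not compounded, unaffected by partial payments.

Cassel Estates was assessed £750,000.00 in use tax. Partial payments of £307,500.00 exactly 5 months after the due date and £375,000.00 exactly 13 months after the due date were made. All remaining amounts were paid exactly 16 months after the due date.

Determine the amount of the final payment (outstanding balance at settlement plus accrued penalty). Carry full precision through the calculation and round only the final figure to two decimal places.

Balance at month 5: £750,000.0000 × (1 + 0.008)^5 = £780,483.8554…
After £307,500.00 payment: £780,483.8554… − £307,500.00 = £472,983.8554…
Balance at month 13: £472,983.8554… × (1 + 0.008)^8 = £504,116.1071…
After £375,000.00 payment: £504,116.1071… − £375,000.00 = £129,116.1071…
Balance at month 16: £129,116.1071… × (1 + 0.008)^3 = £132,239.7500…
Penalty: 16 × 1.75% × £750,000.00 = £210,000.00
Final settlement = outstanding balance + penalty = £132,239.7500… + £210,000.00 = £342,239.75

£342,239.75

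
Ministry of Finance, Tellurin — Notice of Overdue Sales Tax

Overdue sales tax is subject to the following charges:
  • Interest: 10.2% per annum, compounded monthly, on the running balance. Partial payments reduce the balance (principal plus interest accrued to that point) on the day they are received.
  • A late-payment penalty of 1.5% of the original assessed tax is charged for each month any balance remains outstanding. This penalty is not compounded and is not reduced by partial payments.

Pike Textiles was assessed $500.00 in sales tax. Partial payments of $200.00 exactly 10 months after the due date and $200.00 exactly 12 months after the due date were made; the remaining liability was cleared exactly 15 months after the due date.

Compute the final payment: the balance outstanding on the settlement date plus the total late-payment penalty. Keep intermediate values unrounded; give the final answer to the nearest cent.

Monthly rate = 10.2% ÷ 12 = 0.85%
Balance at month 10: $500.0000 × (1 + 0.0085)^10 = $544.1630…
After $200.00 payment: $544.1630… − $200.00 = $344.1630…
Balance at month 12: $344.1630… × (1 + 0.0085)^2 = $350.0387…
After $200.00 payment: $350.0387… − $200.00 = $150.0387…
Balance at month 15: $150.0387… × (1 + 0.0085)^3 = $153.8973…
Penalty: 15 × 1.5% × $500.00 = $112.50
Final settlement = outstanding balance + penalty = $153.8973… + $112.50 = $266.40

$266.40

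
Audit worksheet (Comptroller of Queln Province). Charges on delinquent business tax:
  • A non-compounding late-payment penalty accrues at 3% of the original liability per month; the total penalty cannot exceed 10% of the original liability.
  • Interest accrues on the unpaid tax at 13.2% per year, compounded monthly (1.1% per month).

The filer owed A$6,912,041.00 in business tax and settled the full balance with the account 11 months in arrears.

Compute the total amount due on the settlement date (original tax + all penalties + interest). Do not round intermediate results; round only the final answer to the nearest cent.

A$8,487,153.60

Penalty (uncapped): 11 × 3% × A$6,912,041.00 = A$2,280,973.53; cap = 10% × A$6,912,041.00 = A$691,204.10 → penalty = A$691,204.10
Interest: A$6,912,041.00 × ((1 + 0.011)^11 − 1) = A$6,912,041.00 × 0.1278795… = A$883,908.4975…
Total = A$6,912,041.00 + A$691,204.1000 + A$883,908.4975… = A$8,487,153.60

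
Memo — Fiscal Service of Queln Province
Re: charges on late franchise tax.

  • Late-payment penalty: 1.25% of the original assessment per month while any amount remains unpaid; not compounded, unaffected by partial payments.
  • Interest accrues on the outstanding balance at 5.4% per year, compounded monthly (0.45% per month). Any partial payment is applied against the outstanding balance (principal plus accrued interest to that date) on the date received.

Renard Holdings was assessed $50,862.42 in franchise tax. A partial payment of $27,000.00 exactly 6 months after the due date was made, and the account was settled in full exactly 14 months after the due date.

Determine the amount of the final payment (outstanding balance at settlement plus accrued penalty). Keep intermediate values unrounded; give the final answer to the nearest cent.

Balance at month 6: $50,862.4200 × (1 + 0.0045)^6 = $52,251.2478…
After $27,000.00 payment: $52,251.2478… − $27,000.00 = $25,251.2478…
Balance at month 14: $25,251.2478… × (1 + 0.0045)^8 = $26,174.7398…
Penalty: 14 × 1.25% × $50,862.42 = $8,900.92…
Final settlement = outstanding balance + penalty = $26,174.7398… + $8,900.92… = $35,075.66

$35,075.66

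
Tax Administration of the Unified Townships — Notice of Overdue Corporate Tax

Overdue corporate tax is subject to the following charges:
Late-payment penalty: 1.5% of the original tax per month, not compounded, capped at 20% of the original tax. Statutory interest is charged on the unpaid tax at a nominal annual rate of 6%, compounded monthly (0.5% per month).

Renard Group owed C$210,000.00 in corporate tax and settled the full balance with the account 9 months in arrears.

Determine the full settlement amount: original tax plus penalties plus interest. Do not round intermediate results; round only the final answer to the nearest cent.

C$247,991.22

Penalty: 9 × 1.5% × C$210,000.00 = C$28,350.00 (below the 20% cap of C$42,000.00)
Interest: C$210,000.00 × ((1 + 0.005)^9 − 1) = C$210,000.00 × 0.0459106… = C$9,641.2216…
Total = C$210,000.00 + C$28,350.0000 + C$9,641.2216… = C$247,991.22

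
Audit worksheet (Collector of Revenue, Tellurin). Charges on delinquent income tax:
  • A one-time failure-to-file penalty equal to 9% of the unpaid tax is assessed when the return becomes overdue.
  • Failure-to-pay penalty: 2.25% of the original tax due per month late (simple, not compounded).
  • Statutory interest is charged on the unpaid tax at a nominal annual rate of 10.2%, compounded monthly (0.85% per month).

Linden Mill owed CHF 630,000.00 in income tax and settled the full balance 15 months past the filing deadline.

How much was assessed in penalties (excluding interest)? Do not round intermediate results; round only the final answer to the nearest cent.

Failure-to-file penalty: 9% × CHF 630,000.00 = CHF 56,700.00
Failure-to-pay penalty = 2.25% × CHF 630,000.00 × 15 mo = CHF 212,625.00
Total penalty = CHF 56,700.00 + CHF 212,625.00 = CHF 269,325.00

CHF 269,325.00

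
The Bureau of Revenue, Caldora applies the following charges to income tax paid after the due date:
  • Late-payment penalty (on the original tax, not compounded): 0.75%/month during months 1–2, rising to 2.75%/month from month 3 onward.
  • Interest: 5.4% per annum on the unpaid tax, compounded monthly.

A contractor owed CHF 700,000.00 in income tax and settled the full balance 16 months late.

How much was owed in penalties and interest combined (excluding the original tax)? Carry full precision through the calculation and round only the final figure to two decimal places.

Penalty, months 1–2: 2 × 0.75% × CHF 700,000.00 = CHF 10,500.00
Penalty, months 3–16: 14 × 2.75% × CHF 700,000.00 = CHF 269,500.00
Interest (5.4%/yr ÷ 12 = 0.45%/month): CHF 700,000.00 × ((1 + 0.0045)^16 − 1) = CHF 52,137.2491…
Penalties + interest = CHF 280,000.0000 + CHF 52,137.2491… = CHF 332,137.25

CHF 332,137.25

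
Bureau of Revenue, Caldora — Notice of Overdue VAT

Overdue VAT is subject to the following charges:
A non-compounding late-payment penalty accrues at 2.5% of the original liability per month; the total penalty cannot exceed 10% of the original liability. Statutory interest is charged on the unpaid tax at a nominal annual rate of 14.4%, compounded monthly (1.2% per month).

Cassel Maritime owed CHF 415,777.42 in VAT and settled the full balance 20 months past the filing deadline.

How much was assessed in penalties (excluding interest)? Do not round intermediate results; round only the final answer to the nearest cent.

CHF 41,577.74

Penalty (uncapped): 20 × 2.5% × CHF 415,777.42 = CHF 207,888.71; cap = 10% × CHF 415,777.42 = CHF 41,577.74… → penalty = CHF 41,577.74…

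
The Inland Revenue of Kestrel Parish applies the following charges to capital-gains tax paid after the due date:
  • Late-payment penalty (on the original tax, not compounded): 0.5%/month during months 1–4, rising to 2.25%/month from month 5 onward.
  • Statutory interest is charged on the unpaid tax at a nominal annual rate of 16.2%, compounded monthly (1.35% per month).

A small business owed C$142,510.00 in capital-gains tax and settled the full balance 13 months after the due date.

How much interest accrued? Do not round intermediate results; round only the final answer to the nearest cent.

C$27,140.10

Interest: C$142,510.00 × ((1 + 0.0135)^13 − 1) = C$142,510.00 × 0.1904435… = C$27,140.1037…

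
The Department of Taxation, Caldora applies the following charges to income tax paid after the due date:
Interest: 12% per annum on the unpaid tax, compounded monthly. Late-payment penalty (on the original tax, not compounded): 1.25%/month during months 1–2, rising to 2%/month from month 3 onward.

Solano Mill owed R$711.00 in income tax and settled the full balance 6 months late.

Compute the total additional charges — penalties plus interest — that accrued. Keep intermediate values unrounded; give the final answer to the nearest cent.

R$118.40

Penalty, months 1–2: 2 × 1.25% × R$711.00 = R$17.78…
Penalty, months 3–6: 4 × 2% × R$711.00 = R$56.88
Interest (12%/yr ÷ 12 = 1%/month): R$711.00 × ((1 + 0.01)^6 − 1) = R$43.7408…
Penalties + interest = R$74.6550 + R$43.7408… = R$118.40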